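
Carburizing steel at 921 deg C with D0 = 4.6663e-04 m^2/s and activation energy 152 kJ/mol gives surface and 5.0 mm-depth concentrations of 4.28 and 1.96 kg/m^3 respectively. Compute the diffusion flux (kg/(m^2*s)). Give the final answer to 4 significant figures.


Step 1: D = D0 * exp(-Qd/(R*T))
T = 921 + 273.15 = 1194.15 K
D = 4.6663e-04 * exp(-152e3 / (8.314 * 1194.15)) = 1.04696e-10 m^2/s
Step 2: J = D * (C1 - C2) / dx
J = 1.04696e-10 * (4.28 - 1.96) / 5e-03
J = 4.858e-08 kg/(m^2*s)


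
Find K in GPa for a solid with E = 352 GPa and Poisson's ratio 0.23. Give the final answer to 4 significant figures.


K = E / (3*(1-2*nu))
K = 352 / (3*(1-2*0.23))
K = 217.3 GPa


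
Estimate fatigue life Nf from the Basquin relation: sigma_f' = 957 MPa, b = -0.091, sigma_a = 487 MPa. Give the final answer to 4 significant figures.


sigma_a = sigma_f' * (2*Nf)^b
2*Nf = (sigma_a / sigma_f')^(1/b)
2*Nf = (487 / 957)^(1/-0.091)
2*Nf = 1674.9
Nf = 837.4 cycles


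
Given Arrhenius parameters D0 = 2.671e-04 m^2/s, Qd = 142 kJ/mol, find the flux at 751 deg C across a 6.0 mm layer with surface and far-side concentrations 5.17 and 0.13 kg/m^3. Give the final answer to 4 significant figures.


Step 1: D = D0 * exp(-Qd/(R*T))
T = 751 + 273.15 = 1024.15 K
D = 2.671e-04 * exp(-142e3 / (8.314 * 1024.15)) = 1.52756e-11 m^2/s
Step 2: J = D * (C1 - C2) / dx
J = 1.52756e-11 * (5.17 - 0.13) / 6e-03
J = 1.283e-08 kg/(m^2*s)


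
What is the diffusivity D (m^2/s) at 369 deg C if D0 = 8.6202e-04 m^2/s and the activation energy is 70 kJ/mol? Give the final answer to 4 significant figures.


D = D0 * exp(-Qd / (R*T))
T = 642.15 K
D = 8.6202e-04 * exp(-70e3 / (8.314 * 642.15))
D = 1.743e-09 m^2/s


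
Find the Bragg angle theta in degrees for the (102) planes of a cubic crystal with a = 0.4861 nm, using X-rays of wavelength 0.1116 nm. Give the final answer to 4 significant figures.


d = a / sqrt(h^2+k^2+l^2)
d = 0.4861 / sqrt(5) = 0.217391 nm
lambda = 2*d*sin(theta)  =>  sin(theta) = lambda / (2*d)
sin(theta) = 0.1116 / (2 * 0.217391) = 0.256681
theta = 14.87 deg


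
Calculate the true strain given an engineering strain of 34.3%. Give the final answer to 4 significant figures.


epsilon_true = ln(1 + epsilon_eng)
epsilon_true = ln(1 + 0.343)
epsilon_true = 0.2949


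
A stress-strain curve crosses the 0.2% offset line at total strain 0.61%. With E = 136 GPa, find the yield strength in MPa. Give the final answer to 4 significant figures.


Offset strain = 0.002
Elastic strain at yield = total_strain - offset = 6.1e-03 - 0.002 = 4.1e-03
sigma_y = E * elastic_strain = 136000 * 4.1e-03
sigma_y = 557.6 MPa


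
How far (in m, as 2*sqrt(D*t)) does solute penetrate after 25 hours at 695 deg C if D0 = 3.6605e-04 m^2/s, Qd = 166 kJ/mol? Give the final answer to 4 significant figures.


Step 1: D = D0 * exp(-Qd/(R*T))
T = 968.15 K
D = 3.6605e-04 * exp(-166e3 / (8.314 * 968.15)) = 4.04587e-13 m^2/s
Step 2: L = 2*sqrt(D*t)
t = 25 h = 90000 s
L = 2*sqrt(4.04587e-13 * 90000) = 3.816e-04 m


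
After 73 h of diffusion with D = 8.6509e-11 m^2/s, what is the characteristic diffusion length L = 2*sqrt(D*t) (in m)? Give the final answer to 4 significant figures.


t = 73 hr = 262800 s
Diffusion length = 2*sqrt(D*t)
= 2*sqrt(8.6509e-11 * 262800)
= 9.536e-03 m


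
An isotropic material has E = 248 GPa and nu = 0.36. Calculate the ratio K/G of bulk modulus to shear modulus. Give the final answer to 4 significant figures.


G = E / (2*(1+nu))
G = 248 / (2*(1+0.36)) = 91.1765 GPa
K = E / (3*(1-2*nu))
K = 248 / (3*(1-2*0.36)) = 295.238 GPa
K/G = 295.238 / 91.1765 = 3.238


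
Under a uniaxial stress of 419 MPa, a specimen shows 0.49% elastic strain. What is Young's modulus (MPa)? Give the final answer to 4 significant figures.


E = sigma / epsilon
epsilon = 0.49% = 4.9e-03
E = 419 / 4.9e-03
E = 85510 MPa


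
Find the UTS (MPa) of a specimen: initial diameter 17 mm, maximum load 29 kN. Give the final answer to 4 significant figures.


A0 = pi*(d/2)^2 = pi*(17/2)^2 = 226.98 mm^2
UTS = F_max / A0 = 29*1000 / 226.98
UTS = 127.8 MPa


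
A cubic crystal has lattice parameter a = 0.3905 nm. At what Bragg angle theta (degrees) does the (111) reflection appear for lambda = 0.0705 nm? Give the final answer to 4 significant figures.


d = a / sqrt(h^2+k^2+l^2)
d = 0.3905 / sqrt(3) = 0.225455 nm
lambda = 2*d*sin(theta)  =>  sin(theta) = lambda / (2*d)
sin(theta) = 0.0705 / (2 * 0.225455) = 0.15635
theta = 8.995 deg


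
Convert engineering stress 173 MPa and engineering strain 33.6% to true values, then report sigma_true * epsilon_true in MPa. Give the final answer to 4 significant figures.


sigma_true = sigma_eng * (1 + epsilon_eng)
sigma_true = 173 * (1 + 0.336) = 231.128 MPa
epsilon_true = ln(1 + epsilon_eng)
epsilon_true = ln(1 + 0.336) = 0.28968
sigma_true * epsilon_true = 231.128 * 0.28968 = 66.95 MPa


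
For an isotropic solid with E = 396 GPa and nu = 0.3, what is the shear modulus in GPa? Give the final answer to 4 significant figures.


G = E / (2*(1+nu))
G = 396 / (2*(1+0.3))
G = 152.3 GPa


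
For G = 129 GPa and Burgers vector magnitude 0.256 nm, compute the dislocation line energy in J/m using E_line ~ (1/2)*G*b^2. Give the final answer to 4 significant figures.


E = G*b^2/2
b = 0.256 nm = 2.56e-10 m
G = 129 GPa = 1.29e+11 Pa
E = 0.5 * 1.29e+11 * (2.56e-10)^2
E = 4.227e-09 J/m


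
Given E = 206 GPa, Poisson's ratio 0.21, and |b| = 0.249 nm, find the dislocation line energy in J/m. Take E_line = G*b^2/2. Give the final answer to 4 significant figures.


Step 1: G = E / (2*(1+nu))
G = 206 / (2*(1+0.21)) = 85.124 GPa = 8.5124e+10 Pa
Step 2: E_line = G*b^2/2
b = 0.249 nm = 2.49e-10 m
E_line = 0.5 * 8.5124e+10 * (2.49e-10)^2 = 2.639e-09 J/m


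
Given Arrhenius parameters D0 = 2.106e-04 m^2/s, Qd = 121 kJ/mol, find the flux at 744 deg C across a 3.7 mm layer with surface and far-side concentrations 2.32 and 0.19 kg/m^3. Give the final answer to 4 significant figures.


Step 1: D = D0 * exp(-Qd/(R*T))
T = 744 + 273.15 = 1017.15 K
D = 2.106e-04 * exp(-121e3 / (8.314 * 1017.15)) = 1.2865e-10 m^2/s
Step 2: J = D * (C1 - C2) / dx
J = 1.2865e-10 * (2.32 - 0.19) / 3.7e-03
J = 7.406e-08 kg/(m^2*s)


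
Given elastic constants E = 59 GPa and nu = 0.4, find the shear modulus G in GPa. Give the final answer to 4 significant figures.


G = E / (2*(1+nu))
G = 59 / (2*(1+0.4))
G = 21.07 GPa


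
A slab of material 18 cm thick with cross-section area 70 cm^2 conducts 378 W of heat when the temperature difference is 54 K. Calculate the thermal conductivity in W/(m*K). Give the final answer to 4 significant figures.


k = Q*L / (A*dT)
L = 0.18 m, A = 7e-03 m^2
k = 378 * 0.18 / (7e-03 * 54)
k = 180 W/(m*K)


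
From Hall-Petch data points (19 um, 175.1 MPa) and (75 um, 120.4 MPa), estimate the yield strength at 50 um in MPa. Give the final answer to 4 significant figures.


sigma_y = sigma0 + k / sqrt(d)
1/sqrt(d1) = 1/sqrt(1.9e-05) = 229.416;  1/sqrt(d2) = 115.47
k = (sigma1 - sigma2) / (1/sqrt(d1) - 1/sqrt(d2)) = (175.1 - 120.4) / (229.416 - 115.47) = 0.480053 MPa*m^0.5
sigma0 = sigma1 - k/sqrt(d1) = 175.1 - 0.480053*229.416 = 64.9682 MPa
sigma_y(d3) = 64.9682 + 0.480053 / sqrt(5e-05) = 132.9 MPa


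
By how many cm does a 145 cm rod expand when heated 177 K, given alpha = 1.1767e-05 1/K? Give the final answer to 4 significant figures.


dL = L0 * alpha * dT
dL = 145 * 1.1767e-05 * 177
dL = 0.302 cm


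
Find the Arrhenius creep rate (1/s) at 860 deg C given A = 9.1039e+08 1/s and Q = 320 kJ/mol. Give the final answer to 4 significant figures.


rate = A * exp(-Q / (R*T))
T = 860 + 273.15 = 1133.15 K
rate = 9.1039e+08 * exp(-320e3 / (8.314 * 1133.15))
rate = 1.613e-06 1/s


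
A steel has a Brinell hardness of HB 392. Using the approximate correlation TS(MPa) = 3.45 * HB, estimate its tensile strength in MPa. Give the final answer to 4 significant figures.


TS (MPa) = 3.45 * HB
TS = 3.45 * 392
TS = 1352 MPa


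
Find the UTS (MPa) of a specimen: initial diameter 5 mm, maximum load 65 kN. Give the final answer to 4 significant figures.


A0 = pi*(d/2)^2 = pi*(5/2)^2 = 19.635 mm^2
UTS = F_max / A0 = 65*1000 / 19.635
UTS = 3310 MPa


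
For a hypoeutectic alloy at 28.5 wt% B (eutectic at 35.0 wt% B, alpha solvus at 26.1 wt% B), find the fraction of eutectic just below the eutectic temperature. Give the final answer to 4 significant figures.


f_primary = (C_e - C0) / (C_e - C_alpha_max)
f_primary = (35.0 - 28.5) / (35.0 - 26.1)
f_primary = 0.730337
f_eutectic = 1 - 0.730337 = 0.2697


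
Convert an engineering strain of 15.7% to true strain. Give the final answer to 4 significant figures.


epsilon_true = ln(1 + epsilon_eng)
epsilon_true = ln(1 + 0.157)
epsilon_true = 0.1458


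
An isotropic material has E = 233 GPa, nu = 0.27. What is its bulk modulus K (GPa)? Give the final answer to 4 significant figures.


K = E / (3*(1-2*nu))
K = 233 / (3*(1-2*0.27))
K = 168.8 GPa


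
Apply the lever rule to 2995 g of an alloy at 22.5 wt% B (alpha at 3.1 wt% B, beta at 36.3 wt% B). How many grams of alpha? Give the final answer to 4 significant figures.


f_alpha = (C_beta - C0) / (C_beta - C_alpha)
f_alpha = (36.3 - 22.5) / (36.3 - 3.1) = 0.415663
m_alpha = f_alpha * m_total = 0.415663 * 2995 = 1245 g


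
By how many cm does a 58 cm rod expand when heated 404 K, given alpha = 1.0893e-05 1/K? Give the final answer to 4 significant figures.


dL = L0 * alpha * dT
dL = 58 * 1.0893e-05 * 404
dL = 0.2552 cm


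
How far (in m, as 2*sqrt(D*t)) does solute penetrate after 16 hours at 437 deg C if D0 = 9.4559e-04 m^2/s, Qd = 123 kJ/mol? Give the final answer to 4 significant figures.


Step 1: D = D0 * exp(-Qd/(R*T))
T = 710.15 K
D = 9.4559e-04 * exp(-123e3 / (8.314 * 710.15)) = 8.47594e-13 m^2/s
Step 2: L = 2*sqrt(D*t)
t = 16 h = 57600 s
L = 2*sqrt(8.47594e-13 * 57600) = 4.419e-04 m


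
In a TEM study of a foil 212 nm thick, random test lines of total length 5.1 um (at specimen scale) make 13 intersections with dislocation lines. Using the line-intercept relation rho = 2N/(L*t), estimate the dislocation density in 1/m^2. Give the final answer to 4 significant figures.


rho = 2N / (L * t)
L = 5.1 um = 5.1e-06 m, t = 212 nm = 2.12e-07 m
rho = 2 * 13 / (5.1e-06 * 2.12e-07)
rho = 2.405e+13 1/m^2


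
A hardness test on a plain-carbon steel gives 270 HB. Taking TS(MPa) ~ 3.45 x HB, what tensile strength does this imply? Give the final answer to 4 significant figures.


TS (MPa) = 3.45 * HB
TS = 3.45 * 270
TS = 931.5 MPa


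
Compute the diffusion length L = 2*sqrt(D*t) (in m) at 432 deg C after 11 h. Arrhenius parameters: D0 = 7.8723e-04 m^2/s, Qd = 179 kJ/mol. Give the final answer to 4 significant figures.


Step 1: D = D0 * exp(-Qd/(R*T))
T = 705.15 K
D = 7.8723e-04 * exp(-179e3 / (8.314 * 705.15)) = 4.32545e-17 m^2/s
Step 2: L = 2*sqrt(D*t)
t = 11 h = 39600 s
L = 2*sqrt(4.32545e-17 * 39600) = 2.618e-06 m


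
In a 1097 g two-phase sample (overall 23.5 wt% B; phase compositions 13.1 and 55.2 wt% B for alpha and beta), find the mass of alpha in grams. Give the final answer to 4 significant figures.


f_alpha = (C_beta - C0) / (C_beta - C_alpha)
f_alpha = (55.2 - 23.5) / (55.2 - 13.1) = 0.752969
m_alpha = f_alpha * m_total = 0.752969 * 1097 = 826 g


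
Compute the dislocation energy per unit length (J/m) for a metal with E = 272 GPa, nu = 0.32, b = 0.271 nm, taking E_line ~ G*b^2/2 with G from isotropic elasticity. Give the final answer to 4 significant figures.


Step 1: G = E / (2*(1+nu))
G = 272 / (2*(1+0.32)) = 103.03 GPa = 1.0303e+11 Pa
Step 2: E_line = G*b^2/2
b = 0.271 nm = 2.71e-10 m
E_line = 0.5 * 1.0303e+11 * (2.71e-10)^2 = 3.783e-09 J/m


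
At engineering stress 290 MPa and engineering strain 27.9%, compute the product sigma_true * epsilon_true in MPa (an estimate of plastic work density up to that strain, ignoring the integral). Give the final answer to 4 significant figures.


sigma_true = sigma_eng * (1 + epsilon_eng)
sigma_true = 290 * (1 + 0.279) = 370.91 MPa
epsilon_true = ln(1 + epsilon_eng)
epsilon_true = ln(1 + 0.279) = 0.246079
sigma_true * epsilon_true = 370.91 * 0.246079 = 91.27 MPa


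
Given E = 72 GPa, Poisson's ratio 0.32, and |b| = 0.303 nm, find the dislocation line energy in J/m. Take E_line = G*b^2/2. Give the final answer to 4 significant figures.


Step 1: G = E / (2*(1+nu))
G = 72 / (2*(1+0.32)) = 27.2727 GPa = 2.72727e+10 Pa
Step 2: E_line = G*b^2/2
b = 0.303 nm = 3.03e-10 m
E_line = 0.5 * 2.72727e+10 * (3.03e-10)^2 = 1.252e-09 J/m


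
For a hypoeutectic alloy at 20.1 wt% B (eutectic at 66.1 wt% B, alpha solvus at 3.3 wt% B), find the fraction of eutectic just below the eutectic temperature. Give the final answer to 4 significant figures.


f_primary = (C_e - C0) / (C_e - C_alpha_max)
f_primary = (66.1 - 20.1) / (66.1 - 3.3)
f_primary = 0.732484
f_eutectic = 1 - 0.732484 = 0.2675


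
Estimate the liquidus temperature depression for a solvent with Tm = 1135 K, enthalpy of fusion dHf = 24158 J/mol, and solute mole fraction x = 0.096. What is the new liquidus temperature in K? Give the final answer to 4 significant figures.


dT = R*Tm^2*x / dHf
dT = 8.314 * 1135^2 * 0.096 / 24158
dT = 42.561 K
T_new = 1135 - 42.561 = 1092 K


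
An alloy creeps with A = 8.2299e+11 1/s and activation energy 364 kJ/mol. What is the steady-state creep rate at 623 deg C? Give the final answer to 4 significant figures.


rate = A * exp(-Q / (R*T))
T = 623 + 273.15 = 896.15 K
rate = 8.2299e+11 * exp(-364e3 / (8.314 * 896.15))
rate = 4.987e-10 1/s


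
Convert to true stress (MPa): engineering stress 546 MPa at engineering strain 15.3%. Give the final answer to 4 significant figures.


sigma_true = sigma_eng * (1 + epsilon_eng)
sigma_true = 546 * (1 + 0.153)
sigma_true = 629.5 MPa


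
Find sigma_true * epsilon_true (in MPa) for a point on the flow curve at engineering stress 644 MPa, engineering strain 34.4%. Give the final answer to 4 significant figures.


sigma_true = sigma_eng * (1 + epsilon_eng)
sigma_true = 644 * (1 + 0.344) = 865.536 MPa
epsilon_true = ln(1 + epsilon_eng)
epsilon_true = ln(1 + 0.344) = 0.29565
sigma_true * epsilon_true = 865.536 * 0.29565 = 255.9 MPa


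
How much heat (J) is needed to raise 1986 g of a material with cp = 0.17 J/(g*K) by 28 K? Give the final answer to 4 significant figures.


Q = m * cp * dT
Q = 1986 * 0.17 * 28
Q = 9453 J


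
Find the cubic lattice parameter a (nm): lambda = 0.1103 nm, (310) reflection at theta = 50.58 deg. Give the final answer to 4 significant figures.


d = lambda / (2*sin(theta))
d = 0.1103 / (2*sin(50.58 deg))
d = 0.0713905 nm
a = d * sqrt(h^2+k^2+l^2) = 0.0713905 * sqrt(10)
a = 0.2258 nm


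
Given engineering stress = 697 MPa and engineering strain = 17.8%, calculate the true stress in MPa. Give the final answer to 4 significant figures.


sigma_true = sigma_eng * (1 + epsilon_eng)
sigma_true = 697 * (1 + 0.178)
sigma_true = 821.1 MPa


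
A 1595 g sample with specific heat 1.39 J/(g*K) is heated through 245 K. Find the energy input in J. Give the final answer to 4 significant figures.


Q = m * cp * dT
Q = 1595 * 1.39 * 245
Q = 543200 J


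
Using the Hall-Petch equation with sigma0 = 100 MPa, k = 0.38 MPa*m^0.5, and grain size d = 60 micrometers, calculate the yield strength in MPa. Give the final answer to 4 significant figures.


sigma_y = sigma0 + k / sqrt(d)
d = 60 um = 6e-05 m
sigma_y = 100 + 0.38 / sqrt(6e-05)
sigma_y = 149.1 MPa


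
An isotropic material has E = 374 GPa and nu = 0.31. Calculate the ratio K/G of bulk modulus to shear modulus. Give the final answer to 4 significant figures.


G = E / (2*(1+nu))
G = 374 / (2*(1+0.31)) = 142.748 GPa
K = E / (3*(1-2*nu))
K = 374 / (3*(1-2*0.31)) = 328.07 GPa
K/G = 328.07 / 142.748 = 2.298


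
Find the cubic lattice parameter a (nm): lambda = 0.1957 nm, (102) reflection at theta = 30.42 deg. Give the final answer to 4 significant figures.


d = lambda / (2*sin(theta))
d = 0.1957 / (2*sin(30.42 deg))
d = 0.193252 nm
a = d * sqrt(h^2+k^2+l^2) = 0.193252 * sqrt(5)
a = 0.4321 nm


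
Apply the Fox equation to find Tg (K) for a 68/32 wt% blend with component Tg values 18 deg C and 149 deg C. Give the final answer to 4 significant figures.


1/Tg = w1/Tg1 + w2/Tg2 (in Kelvin)
Tg1 = 291.15 K, Tg2 = 422.15 K
1/Tg = 0.68/291.15 + 0.32/422.15
Tg = 323.2 K


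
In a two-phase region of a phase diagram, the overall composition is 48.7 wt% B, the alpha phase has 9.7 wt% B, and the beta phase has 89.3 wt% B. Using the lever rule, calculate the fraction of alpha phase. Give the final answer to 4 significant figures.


f_alpha = (C_beta - C0) / (C_beta - C_alpha)
f_alpha = (89.3 - 48.7) / (89.3 - 9.7)
f_alpha = 0.5101


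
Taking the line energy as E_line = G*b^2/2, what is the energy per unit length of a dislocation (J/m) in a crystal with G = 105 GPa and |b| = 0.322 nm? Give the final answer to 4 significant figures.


E = G*b^2/2
b = 0.322 nm = 3.22e-10 m
G = 105 GPa = 1.05e+11 Pa
E = 0.5 * 1.05e+11 * (3.22e-10)^2
E = 5.443e-09 J/m


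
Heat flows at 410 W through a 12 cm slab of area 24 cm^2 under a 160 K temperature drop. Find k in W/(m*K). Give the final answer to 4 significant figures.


k = Q*L / (A*dT)
L = 0.12 m, A = 2.4e-03 m^2
k = 410 * 0.12 / (2.4e-03 * 160)
k = 128.1 W/(m*K)


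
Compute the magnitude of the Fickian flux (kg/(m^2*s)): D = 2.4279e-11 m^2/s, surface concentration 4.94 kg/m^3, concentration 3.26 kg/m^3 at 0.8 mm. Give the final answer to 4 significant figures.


J = -D * (dC/dx) = D * (C1 - C2) / dx
J = 2.4279e-11 * (4.94 - 3.26) / 8e-04
J = 5.099e-08 kg/(m^2*s)


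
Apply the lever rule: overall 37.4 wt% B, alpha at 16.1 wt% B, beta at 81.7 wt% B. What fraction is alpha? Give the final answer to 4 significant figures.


f_alpha = (C_beta - C0) / (C_beta - C_alpha)
f_alpha = (81.7 - 37.4) / (81.7 - 16.1)
f_alpha = 0.6753


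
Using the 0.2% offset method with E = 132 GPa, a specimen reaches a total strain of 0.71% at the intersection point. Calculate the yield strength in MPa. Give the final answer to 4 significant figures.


Offset strain = 0.002
Elastic strain at yield = total_strain - offset = 7.1e-03 - 0.002 = 5.1e-03
sigma_y = E * elastic_strain = 132000 * 5.1e-03
sigma_y = 673.2 MPa


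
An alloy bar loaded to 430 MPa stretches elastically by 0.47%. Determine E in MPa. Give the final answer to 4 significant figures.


E = sigma / epsilon
epsilon = 0.47% = 4.7e-03
E = 430 / 4.7e-03
E = 91490 MPa


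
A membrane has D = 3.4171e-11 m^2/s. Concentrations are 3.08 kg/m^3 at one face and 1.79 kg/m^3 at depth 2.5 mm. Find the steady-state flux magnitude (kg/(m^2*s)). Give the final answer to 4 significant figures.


J = -D * (dC/dx) = D * (C1 - C2) / dx
J = 3.4171e-11 * (3.08 - 1.79) / 2.5e-03
J = 1.763e-08 kg/(m^2*s)


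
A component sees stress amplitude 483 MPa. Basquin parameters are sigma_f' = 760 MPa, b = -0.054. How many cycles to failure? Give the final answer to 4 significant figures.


sigma_a = sigma_f' * (2*Nf)^b
2*Nf = (sigma_a / sigma_f')^(1/b)
2*Nf = (483 / 760)^(1/-0.054)
2*Nf = 4422.58
Nf = 2211 cycles


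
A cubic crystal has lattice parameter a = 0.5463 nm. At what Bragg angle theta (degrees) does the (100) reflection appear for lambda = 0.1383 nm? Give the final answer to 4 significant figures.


d = a / sqrt(h^2+k^2+l^2)
d = 0.5463 / sqrt(1) = 0.5463 nm
lambda = 2*d*sin(theta)  =>  sin(theta) = lambda / (2*d)
sin(theta) = 0.1383 / (2 * 0.5463) = 0.126579
theta = 7.272 deg


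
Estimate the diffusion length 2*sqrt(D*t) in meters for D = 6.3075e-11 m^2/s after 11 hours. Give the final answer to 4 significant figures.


t = 11 hr = 39600 s
Diffusion length = 2*sqrt(D*t)
= 2*sqrt(6.3075e-11 * 39600)
= 3.161e-03 m


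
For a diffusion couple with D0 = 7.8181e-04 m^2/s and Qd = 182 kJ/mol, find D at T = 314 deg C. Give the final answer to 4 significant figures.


D = D0 * exp(-Qd / (R*T))
T = 587.15 K
D = 7.8181e-04 * exp(-182e3 / (8.314 * 587.15))
D = 5.026e-20 m^2/s


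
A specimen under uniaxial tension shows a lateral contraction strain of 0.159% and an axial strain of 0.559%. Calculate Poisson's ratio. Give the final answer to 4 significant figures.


nu = -epsilon_lat / epsilon_axial
Lateral strain is contraction (negative), so using magnitudes:
nu = 0.159 / 0.559
nu = 0.2844


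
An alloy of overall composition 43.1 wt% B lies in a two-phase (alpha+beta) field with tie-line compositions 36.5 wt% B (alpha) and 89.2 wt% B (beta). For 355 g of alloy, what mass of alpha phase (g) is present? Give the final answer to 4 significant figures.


f_alpha = (C_beta - C0) / (C_beta - C_alpha)
f_alpha = (89.2 - 43.1) / (89.2 - 36.5) = 0.874763
m_alpha = f_alpha * m_total = 0.874763 * 355 = 310.5 g


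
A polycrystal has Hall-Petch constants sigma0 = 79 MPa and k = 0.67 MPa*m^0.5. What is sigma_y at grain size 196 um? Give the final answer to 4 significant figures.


sigma_y = sigma0 + k / sqrt(d)
d = 196 um = 1.96e-04 m
sigma_y = 79 + 0.67 / sqrt(1.96e-04)
sigma_y = 126.9 MPa


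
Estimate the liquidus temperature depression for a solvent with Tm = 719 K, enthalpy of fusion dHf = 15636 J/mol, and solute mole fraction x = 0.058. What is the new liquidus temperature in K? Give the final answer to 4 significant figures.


dT = R*Tm^2*x / dHf
dT = 8.314 * 719^2 * 0.058 / 15636
dT = 15.943 K
T_new = 719 - 15.943 = 703.1 K


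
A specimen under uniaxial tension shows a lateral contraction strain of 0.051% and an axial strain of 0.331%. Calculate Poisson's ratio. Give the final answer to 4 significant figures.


nu = -epsilon_lat / epsilon_axial
Lateral strain is contraction (negative), so using magnitudes:
nu = 0.051 / 0.331
nu = 0.1541


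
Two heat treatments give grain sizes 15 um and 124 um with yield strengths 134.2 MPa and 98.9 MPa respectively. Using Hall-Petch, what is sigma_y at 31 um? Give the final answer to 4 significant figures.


sigma_y = sigma0 + k / sqrt(d)
1/sqrt(d1) = 1/sqrt(1.5e-05) = 258.199;  1/sqrt(d2) = 89.8027
k = (sigma1 - sigma2) / (1/sqrt(d1) - 1/sqrt(d2)) = (134.2 - 98.9) / (258.199 - 89.8027) = 0.209625 MPa*m^0.5
sigma0 = sigma1 - k/sqrt(d1) = 134.2 - 0.209625*258.199 = 80.0752 MPa
sigma_y(d3) = 80.0752 + 0.209625 / sqrt(3.1e-05) = 117.7 MPa


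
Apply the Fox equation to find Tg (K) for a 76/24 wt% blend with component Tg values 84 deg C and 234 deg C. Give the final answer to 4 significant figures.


1/Tg = w1/Tg1 + w2/Tg2 (in Kelvin)
Tg1 = 357.15 K, Tg2 = 507.15 K
1/Tg = 0.76/357.15 + 0.24/507.15
Tg = 384.4 K


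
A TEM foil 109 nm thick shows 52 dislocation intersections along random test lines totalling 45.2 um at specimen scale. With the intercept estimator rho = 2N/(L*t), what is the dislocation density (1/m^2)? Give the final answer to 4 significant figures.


rho = 2N / (L * t)
L = 45.2 um = 4.52e-05 m, t = 109 nm = 1.09e-07 m
rho = 2 * 52 / (4.52e-05 * 1.09e-07)
rho = 2.111e+13 1/m^2


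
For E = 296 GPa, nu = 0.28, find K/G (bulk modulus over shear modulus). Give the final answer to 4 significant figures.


G = E / (2*(1+nu))
G = 296 / (2*(1+0.28)) = 115.625 GPa
K = E / (3*(1-2*nu))
K = 296 / (3*(1-2*0.28)) = 224.242 GPa
K/G = 224.242 / 115.625 = 1.939


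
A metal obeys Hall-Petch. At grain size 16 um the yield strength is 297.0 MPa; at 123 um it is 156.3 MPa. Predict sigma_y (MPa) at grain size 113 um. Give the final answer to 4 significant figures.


sigma_y = sigma0 + k / sqrt(d)
1/sqrt(d1) = 1/sqrt(1.6e-05) = 250;  1/sqrt(d2) = 90.167
k = (sigma1 - sigma2) / (1/sqrt(d1) - 1/sqrt(d2)) = (297.0 - 156.3) / (250 - 90.167) = 0.880294 MPa*m^0.5
sigma0 = sigma1 - k/sqrt(d1) = 297.0 - 0.880294*250 = 76.9266 MPa
sigma_y(d3) = 76.9266 + 0.880294 / sqrt(1.13e-04) = 159.7 MPa


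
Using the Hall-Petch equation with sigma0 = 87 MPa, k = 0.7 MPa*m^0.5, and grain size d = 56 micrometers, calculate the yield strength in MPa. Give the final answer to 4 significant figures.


sigma_y = sigma0 + k / sqrt(d)
d = 56 um = 5.6e-05 m
sigma_y = 87 + 0.7 / sqrt(5.6e-05)
sigma_y = 180.5 MPa


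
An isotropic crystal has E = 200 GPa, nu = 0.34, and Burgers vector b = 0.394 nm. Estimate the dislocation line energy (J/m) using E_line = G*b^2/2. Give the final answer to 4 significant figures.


Step 1: G = E / (2*(1+nu))
G = 200 / (2*(1+0.34)) = 74.6269 GPa = 7.46269e+10 Pa
Step 2: E_line = G*b^2/2
b = 0.394 nm = 3.94e-10 m
E_line = 0.5 * 7.46269e+10 * (3.94e-10)^2 = 5.792e-09 J/m


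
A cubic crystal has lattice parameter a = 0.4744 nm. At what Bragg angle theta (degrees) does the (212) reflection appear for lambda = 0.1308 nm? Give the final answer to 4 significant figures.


d = a / sqrt(h^2+k^2+l^2)
d = 0.4744 / sqrt(9) = 0.158133 nm
lambda = 2*d*sin(theta)  =>  sin(theta) = lambda / (2*d)
sin(theta) = 0.1308 / (2 * 0.158133) = 0.413575
theta = 24.43 deg


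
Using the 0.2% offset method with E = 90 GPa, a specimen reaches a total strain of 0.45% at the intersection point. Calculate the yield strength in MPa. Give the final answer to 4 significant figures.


Offset strain = 0.002
Elastic strain at yield = total_strain - offset = 4.5e-03 - 0.002 = 2.5e-03
sigma_y = E * elastic_strain = 90000 * 2.5e-03
sigma_y = 225 MPa


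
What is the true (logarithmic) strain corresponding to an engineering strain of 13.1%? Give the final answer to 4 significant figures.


epsilon_true = ln(1 + epsilon_eng)
epsilon_true = ln(1 + 0.131)
epsilon_true = 0.1231


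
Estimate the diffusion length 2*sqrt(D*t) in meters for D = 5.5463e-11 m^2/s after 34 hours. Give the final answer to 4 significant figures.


t = 34 hr = 122400 s
Diffusion length = 2*sqrt(D*t)
= 2*sqrt(5.5463e-11 * 122400)
= 5.211e-03 m


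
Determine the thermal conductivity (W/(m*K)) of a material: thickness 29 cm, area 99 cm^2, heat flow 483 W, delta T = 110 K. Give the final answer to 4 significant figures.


k = Q*L / (A*dT)
L = 0.29 m, A = 9.9e-03 m^2
k = 483 * 0.29 / (9.9e-03 * 110)
k = 128.6 W/(m*K)


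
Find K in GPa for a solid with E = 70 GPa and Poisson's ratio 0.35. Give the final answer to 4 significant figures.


K = E / (3*(1-2*nu))
K = 70 / (3*(1-2*0.35))
K = 77.78 GPa


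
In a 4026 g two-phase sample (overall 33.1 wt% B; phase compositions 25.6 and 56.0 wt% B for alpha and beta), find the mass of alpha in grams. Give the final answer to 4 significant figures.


f_alpha = (C_beta - C0) / (C_beta - C_alpha)
f_alpha = (56.0 - 33.1) / (56.0 - 25.6) = 0.753289
m_alpha = f_alpha * m_total = 0.753289 * 4026 = 3033 g


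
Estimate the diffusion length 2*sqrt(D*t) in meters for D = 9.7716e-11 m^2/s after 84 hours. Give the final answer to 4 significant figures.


t = 84 hr = 302400 s
Diffusion length = 2*sqrt(D*t)
= 2*sqrt(9.7716e-11 * 302400)
= 0.01087 m


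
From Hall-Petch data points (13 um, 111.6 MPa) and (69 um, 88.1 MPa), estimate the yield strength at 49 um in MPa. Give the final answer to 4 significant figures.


sigma_y = sigma0 + k / sqrt(d)
1/sqrt(d1) = 1/sqrt(1.3e-05) = 277.35;  1/sqrt(d2) = 120.386
k = (sigma1 - sigma2) / (1/sqrt(d1) - 1/sqrt(d2)) = (111.6 - 88.1) / (277.35 - 120.386) = 0.149716 MPa*m^0.5
sigma0 = sigma1 - k/sqrt(d1) = 111.6 - 0.149716*277.35 = 70.0764 MPa
sigma_y(d3) = 70.0764 + 0.149716 / sqrt(4.9e-05) = 91.46 MPa


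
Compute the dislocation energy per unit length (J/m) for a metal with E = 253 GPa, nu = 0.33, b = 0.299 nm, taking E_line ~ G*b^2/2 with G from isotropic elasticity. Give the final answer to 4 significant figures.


Step 1: G = E / (2*(1+nu))
G = 253 / (2*(1+0.33)) = 95.1128 GPa = 9.51128e+10 Pa
Step 2: E_line = G*b^2/2
b = 0.299 nm = 2.99e-10 m
E_line = 0.5 * 9.51128e+10 * (2.99e-10)^2 = 4.252e-09 J/m


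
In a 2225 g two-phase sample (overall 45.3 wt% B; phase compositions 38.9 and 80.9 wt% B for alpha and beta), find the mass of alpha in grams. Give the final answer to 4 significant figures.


f_alpha = (C_beta - C0) / (C_beta - C_alpha)
f_alpha = (80.9 - 45.3) / (80.9 - 38.9) = 0.847619
m_alpha = f_alpha * m_total = 0.847619 * 2225 = 1886 g


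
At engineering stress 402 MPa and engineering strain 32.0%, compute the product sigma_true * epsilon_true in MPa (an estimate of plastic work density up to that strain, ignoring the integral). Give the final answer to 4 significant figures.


sigma_true = sigma_eng * (1 + epsilon_eng)
sigma_true = 402 * (1 + 0.32) = 530.64 MPa
epsilon_true = ln(1 + epsilon_eng)
epsilon_true = ln(1 + 0.32) = 0.277632
sigma_true * epsilon_true = 530.64 * 0.277632 = 147.3 MPa


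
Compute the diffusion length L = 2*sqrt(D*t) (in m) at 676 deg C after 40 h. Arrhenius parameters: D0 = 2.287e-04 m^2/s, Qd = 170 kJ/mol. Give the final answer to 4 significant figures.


Step 1: D = D0 * exp(-Qd/(R*T))
T = 949.15 K
D = 2.287e-04 * exp(-170e3 / (8.314 * 949.15)) = 1.00764e-13 m^2/s
Step 2: L = 2*sqrt(D*t)
t = 40 h = 144000 s
L = 2*sqrt(1.00764e-13 * 144000) = 2.409e-04 m


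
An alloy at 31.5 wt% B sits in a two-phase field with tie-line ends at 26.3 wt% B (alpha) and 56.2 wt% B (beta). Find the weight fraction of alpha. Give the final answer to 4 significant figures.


f_alpha = (C_beta - C0) / (C_beta - C_alpha)
f_alpha = (56.2 - 31.5) / (56.2 - 26.3)
f_alpha = 0.8261


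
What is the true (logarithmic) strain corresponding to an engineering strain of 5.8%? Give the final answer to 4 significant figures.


epsilon_true = ln(1 + epsilon_eng)
epsilon_true = ln(1 + 0.058)
epsilon_true = 0.05638


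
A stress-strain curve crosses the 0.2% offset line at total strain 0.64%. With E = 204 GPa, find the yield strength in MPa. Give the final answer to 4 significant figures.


Offset strain = 0.002
Elastic strain at yield = total_strain - offset = 6.4e-03 - 0.002 = 4.4e-03
sigma_y = E * elastic_strain = 204000 * 4.4e-03
sigma_y = 897.6 MPa


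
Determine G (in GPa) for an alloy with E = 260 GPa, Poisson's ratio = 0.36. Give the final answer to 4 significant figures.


G = E / (2*(1+nu))
G = 260 / (2*(1+0.36))
G = 95.59 GPa


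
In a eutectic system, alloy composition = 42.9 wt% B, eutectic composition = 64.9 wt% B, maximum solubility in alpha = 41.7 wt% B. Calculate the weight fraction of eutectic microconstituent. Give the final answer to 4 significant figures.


f_primary = (C_e - C0) / (C_e - C_alpha_max)
f_primary = (64.9 - 42.9) / (64.9 - 41.7)
f_primary = 0.948276
f_eutectic = 1 - 0.948276 = 0.05172


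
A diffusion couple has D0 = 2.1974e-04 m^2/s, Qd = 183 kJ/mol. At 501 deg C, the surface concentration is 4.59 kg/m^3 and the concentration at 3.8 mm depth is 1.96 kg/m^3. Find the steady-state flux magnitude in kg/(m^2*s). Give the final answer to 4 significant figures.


Step 1: D = D0 * exp(-Qd/(R*T))
T = 501 + 273.15 = 774.15 K
D = 2.1974e-04 * exp(-183e3 / (8.314 * 774.15)) = 9.85838e-17 m^2/s
Step 2: J = D * (C1 - C2) / dx
J = 9.85838e-17 * (4.59 - 1.96) / 3.8e-03
J = 6.823e-14 kg/(m^2*s)


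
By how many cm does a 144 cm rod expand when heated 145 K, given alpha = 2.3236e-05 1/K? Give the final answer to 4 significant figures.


dL = L0 * alpha * dT
dL = 144 * 2.3236e-05 * 145
dL = 0.4852 cm


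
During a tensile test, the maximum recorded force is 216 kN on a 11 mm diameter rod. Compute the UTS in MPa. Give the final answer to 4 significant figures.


A0 = pi*(d/2)^2 = pi*(11/2)^2 = 95.0332 mm^2
UTS = F_max / A0 = 216*1000 / 95.0332
UTS = 2273 MPa


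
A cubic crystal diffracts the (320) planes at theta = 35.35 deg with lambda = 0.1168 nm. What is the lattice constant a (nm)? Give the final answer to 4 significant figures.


d = lambda / (2*sin(theta))
d = 0.1168 / (2*sin(35.35 deg))
d = 0.100939 nm
a = d * sqrt(h^2+k^2+l^2) = 0.100939 * sqrt(13)
a = 0.3639 nm


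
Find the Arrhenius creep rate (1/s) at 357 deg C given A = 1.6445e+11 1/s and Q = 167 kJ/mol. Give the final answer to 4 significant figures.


rate = A * exp(-Q / (R*T))
T = 357 + 273.15 = 630.15 K
rate = 1.6445e+11 * exp(-167e3 / (8.314 * 630.15))
rate = 2.358e-03 1/s


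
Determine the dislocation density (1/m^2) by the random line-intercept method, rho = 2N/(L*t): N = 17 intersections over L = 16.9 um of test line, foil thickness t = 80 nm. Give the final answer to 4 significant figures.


rho = 2N / (L * t)
L = 16.9 um = 1.69e-05 m, t = 80 nm = 8e-08 m
rho = 2 * 17 / (1.69e-05 * 8e-08)
rho = 2.515e+13 1/m^2


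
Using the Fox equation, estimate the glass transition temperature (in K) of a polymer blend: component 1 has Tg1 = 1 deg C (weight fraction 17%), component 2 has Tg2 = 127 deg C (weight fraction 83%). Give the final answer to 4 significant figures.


1/Tg = w1/Tg1 + w2/Tg2 (in Kelvin)
Tg1 = 274.15 K, Tg2 = 400.15 K
1/Tg = 0.17/274.15 + 0.83/400.15
Tg = 371.2 K


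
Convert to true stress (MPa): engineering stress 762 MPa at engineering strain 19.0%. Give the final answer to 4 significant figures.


sigma_true = sigma_eng * (1 + epsilon_eng)
sigma_true = 762 * (1 + 0.19)
sigma_true = 906.8 MPa


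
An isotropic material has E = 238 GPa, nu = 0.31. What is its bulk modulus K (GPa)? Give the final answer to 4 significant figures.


K = E / (3*(1-2*nu))
K = 238 / (3*(1-2*0.31))
K = 208.8 GPa


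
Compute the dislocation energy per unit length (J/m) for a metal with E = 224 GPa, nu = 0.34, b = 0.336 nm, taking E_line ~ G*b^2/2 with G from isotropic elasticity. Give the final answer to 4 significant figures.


Step 1: G = E / (2*(1+nu))
G = 224 / (2*(1+0.34)) = 83.5821 GPa = 8.35821e+10 Pa
Step 2: E_line = G*b^2/2
b = 0.336 nm = 3.36e-10 m
E_line = 0.5 * 8.35821e+10 * (3.36e-10)^2 = 4.718e-09 J/m


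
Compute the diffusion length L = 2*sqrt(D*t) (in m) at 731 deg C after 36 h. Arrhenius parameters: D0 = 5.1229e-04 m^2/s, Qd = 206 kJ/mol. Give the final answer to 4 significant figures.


Step 1: D = D0 * exp(-Qd/(R*T))
T = 1004.15 K
D = 5.1229e-04 * exp(-206e3 / (8.314 * 1004.15)) = 9.84609e-15 m^2/s
Step 2: L = 2*sqrt(D*t)
t = 36 h = 129600 s
L = 2*sqrt(9.84609e-15 * 129600) = 7.144e-05 m


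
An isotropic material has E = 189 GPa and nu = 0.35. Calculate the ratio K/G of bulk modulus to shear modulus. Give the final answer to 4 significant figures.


G = E / (2*(1+nu))
G = 189 / (2*(1+0.35)) = 70 GPa
K = E / (3*(1-2*nu))
K = 189 / (3*(1-2*0.35)) = 210 GPa
K/G = 210 / 70 = 3


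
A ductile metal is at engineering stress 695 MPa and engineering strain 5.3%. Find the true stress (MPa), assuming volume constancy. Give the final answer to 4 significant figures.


sigma_true = sigma_eng * (1 + epsilon_eng)
sigma_true = 695 * (1 + 0.053)
sigma_true = 731.8 MPa


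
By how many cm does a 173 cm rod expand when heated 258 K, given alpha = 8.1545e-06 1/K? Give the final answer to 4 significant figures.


dL = L0 * alpha * dT
dL = 173 * 8.1545e-06 * 258
dL = 0.364 cm


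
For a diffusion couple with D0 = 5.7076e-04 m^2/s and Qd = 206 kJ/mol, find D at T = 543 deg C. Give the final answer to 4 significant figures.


D = D0 * exp(-Qd / (R*T))
T = 816.15 K
D = 5.7076e-04 * exp(-206e3 / (8.314 * 816.15))
D = 3.73e-17 m^2/s


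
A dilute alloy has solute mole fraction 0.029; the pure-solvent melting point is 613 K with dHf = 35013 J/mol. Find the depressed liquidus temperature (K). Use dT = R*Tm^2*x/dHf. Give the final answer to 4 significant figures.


dT = R*Tm^2*x / dHf
dT = 8.314 * 613^2 * 0.029 / 35013
dT = 2.58761 K
T_new = 613 - 2.58761 = 610.4 K


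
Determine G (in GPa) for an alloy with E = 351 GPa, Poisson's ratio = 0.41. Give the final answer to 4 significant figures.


G = E / (2*(1+nu))
G = 351 / (2*(1+0.41))
G = 124.5 GPa


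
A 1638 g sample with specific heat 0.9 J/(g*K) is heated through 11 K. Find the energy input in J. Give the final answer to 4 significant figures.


Q = m * cp * dT
Q = 1638 * 0.9 * 11
Q = 16220 J


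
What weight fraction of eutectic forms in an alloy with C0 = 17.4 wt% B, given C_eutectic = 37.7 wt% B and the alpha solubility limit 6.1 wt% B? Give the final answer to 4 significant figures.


f_primary = (C_e - C0) / (C_e - C_alpha_max)
f_primary = (37.7 - 17.4) / (37.7 - 6.1)
f_primary = 0.642405
f_eutectic = 1 - 0.642405 = 0.3576


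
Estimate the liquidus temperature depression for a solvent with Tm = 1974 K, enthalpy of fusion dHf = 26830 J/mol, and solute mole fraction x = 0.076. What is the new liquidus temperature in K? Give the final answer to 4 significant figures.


dT = R*Tm^2*x / dHf
dT = 8.314 * 1974^2 * 0.076 / 26830
dT = 91.7693 K
T_new = 1974 - 91.7693 = 1882 K


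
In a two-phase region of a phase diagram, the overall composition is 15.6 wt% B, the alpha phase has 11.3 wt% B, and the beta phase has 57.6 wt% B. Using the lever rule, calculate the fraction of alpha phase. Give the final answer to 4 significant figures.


f_alpha = (C_beta - C0) / (C_beta - C_alpha)
f_alpha = (57.6 - 15.6) / (57.6 - 11.3)
f_alpha = 0.9071


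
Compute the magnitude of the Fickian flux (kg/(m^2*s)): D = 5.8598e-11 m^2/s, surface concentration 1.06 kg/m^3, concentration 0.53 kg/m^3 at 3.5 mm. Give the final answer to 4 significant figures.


J = -D * (dC/dx) = D * (C1 - C2) / dx
J = 5.8598e-11 * (1.06 - 0.53) / 3.5e-03
J = 8.873e-09 kg/(m^2*s)


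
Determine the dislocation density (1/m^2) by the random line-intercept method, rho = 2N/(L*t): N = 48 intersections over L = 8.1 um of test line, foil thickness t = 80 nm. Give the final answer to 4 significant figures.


rho = 2N / (L * t)
L = 8.1 um = 8.1e-06 m, t = 80 nm = 8e-08 m
rho = 2 * 48 / (8.1e-06 * 8e-08)
rho = 1.481e+14 1/m^2


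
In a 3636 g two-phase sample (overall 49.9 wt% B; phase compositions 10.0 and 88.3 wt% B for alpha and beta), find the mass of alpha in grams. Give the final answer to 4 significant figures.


f_alpha = (C_beta - C0) / (C_beta - C_alpha)
f_alpha = (88.3 - 49.9) / (88.3 - 10.0) = 0.490421
m_alpha = f_alpha * m_total = 0.490421 * 3636 = 1783 g


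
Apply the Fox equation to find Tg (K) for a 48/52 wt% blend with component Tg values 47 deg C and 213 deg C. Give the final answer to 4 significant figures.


1/Tg = w1/Tg1 + w2/Tg2 (in Kelvin)
Tg1 = 320.15 K, Tg2 = 486.15 K
1/Tg = 0.48/320.15 + 0.52/486.15
Tg = 389.3 K


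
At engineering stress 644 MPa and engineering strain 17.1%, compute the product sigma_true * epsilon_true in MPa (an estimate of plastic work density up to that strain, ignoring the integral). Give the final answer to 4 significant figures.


sigma_true = sigma_eng * (1 + epsilon_eng)
sigma_true = 644 * (1 + 0.171) = 754.124 MPa
epsilon_true = ln(1 + epsilon_eng)
epsilon_true = ln(1 + 0.171) = 0.157858
sigma_true * epsilon_true = 754.124 * 0.157858 = 119 MPa


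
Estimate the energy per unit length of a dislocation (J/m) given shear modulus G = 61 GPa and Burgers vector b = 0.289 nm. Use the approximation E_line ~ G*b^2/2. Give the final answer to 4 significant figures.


E = G*b^2/2
b = 0.289 nm = 2.89e-10 m
G = 61 GPa = 6.1e+10 Pa
E = 0.5 * 6.1e+10 * (2.89e-10)^2
E = 2.547e-09 J/m


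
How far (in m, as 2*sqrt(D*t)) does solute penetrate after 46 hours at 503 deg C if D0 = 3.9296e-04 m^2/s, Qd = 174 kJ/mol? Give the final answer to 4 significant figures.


Step 1: D = D0 * exp(-Qd/(R*T))
T = 776.15 K
D = 3.9296e-04 * exp(-174e3 / (8.314 * 776.15)) = 7.65213e-16 m^2/s
Step 2: L = 2*sqrt(D*t)
t = 46 h = 165600 s
L = 2*sqrt(7.65213e-16 * 165600) = 2.251e-05 m


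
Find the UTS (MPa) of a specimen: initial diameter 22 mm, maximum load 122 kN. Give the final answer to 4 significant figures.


A0 = pi*(d/2)^2 = pi*(22/2)^2 = 380.133 mm^2
UTS = F_max / A0 = 122*1000 / 380.133
UTS = 320.9 MPa


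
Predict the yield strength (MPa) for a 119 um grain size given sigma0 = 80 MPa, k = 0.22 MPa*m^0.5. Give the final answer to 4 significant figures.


sigma_y = sigma0 + k / sqrt(d)
d = 119 um = 1.19e-04 m
sigma_y = 80 + 0.22 / sqrt(1.19e-04)
sigma_y = 100.2 MPa
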